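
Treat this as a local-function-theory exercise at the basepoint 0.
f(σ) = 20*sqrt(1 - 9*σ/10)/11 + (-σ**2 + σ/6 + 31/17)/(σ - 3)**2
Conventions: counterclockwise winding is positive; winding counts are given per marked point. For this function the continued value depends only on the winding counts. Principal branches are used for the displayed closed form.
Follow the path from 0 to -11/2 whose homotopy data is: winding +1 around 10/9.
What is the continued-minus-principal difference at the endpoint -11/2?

Continued minus principal equals -(4/11)*sqrt(595).

The rational part is single-valued and drops out of the difference; each branch term changes only by its own monodromy.
(20/11)*sqrt(1 - σ/(10/9)): winding +1 is odd, the square root flips sign, contributing -2*(20/11)*sqrt(1 - (-11/2)/(10/9)) = -2*(20/11)*sqrt(119/20) = -(4/11)*sqrt(595).
Summing the contributions at σ = -11/2 gives -(4/11)*sqrt(595).


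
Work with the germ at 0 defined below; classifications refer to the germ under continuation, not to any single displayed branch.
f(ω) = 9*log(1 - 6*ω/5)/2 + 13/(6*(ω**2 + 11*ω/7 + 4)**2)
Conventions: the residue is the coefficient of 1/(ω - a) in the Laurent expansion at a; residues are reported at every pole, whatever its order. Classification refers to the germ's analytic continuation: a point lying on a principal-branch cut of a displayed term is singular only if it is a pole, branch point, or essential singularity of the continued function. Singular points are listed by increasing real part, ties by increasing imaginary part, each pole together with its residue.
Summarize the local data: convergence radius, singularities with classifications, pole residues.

Radius of convergence at 0: 5/6.
At (-11/14) - ((1/14)*sqrt(663))*i: a pole of order 2; residue ((343/101439)*sqrt(663))*i.
At (-11/14) + ((1/14)*sqrt(663))*i: a pole of order 2; residue -((343/101439)*sqrt(663))*i.
At 5/6: a logarithmic branch point.

Denominator factor (ω**2 + 11*ω/7 + 4)^2: discriminant -663/49, complex-conjugate roots (-11/14) + ((1/14)*sqrt(663))*i and (-11/14) - ((1/14)*sqrt(663))*i; poles of order 2, moduli 2 and 2.
Branch term (9/2)*log(1 - ω/(5/6)): its argument vanishes at ω = 5/6, a logarithmic branch point, modulus 5/6.
The radius of convergence is the smallest modulus among the singular points: 5/6.
The branch term is analytic at (-11/14) - ((1/14)*sqrt(663))*i and contributes nothing to the residue; only the rational part matters.
The factor ω**2 + 11*ω/7 + 4 splits as (ω - a)(ω - a') with a = (-11/14) - ((1/14)*sqrt(663))*i, a' = (-11/14) + ((1/14)*sqrt(663))*i. At the order-2 pole a set g(ω) = (ω - a)^2*(rational part) = [13/6] / (ω - a')^2.
Order-2 pole: residue = g'(a); g'((-11/14) - ((1/14)*sqrt(663))*i) = ((343/101439)*sqrt(663))*i, so the residue is ((343/101439)*sqrt(663))*i.
The branch term is analytic at (-11/14) + ((1/14)*sqrt(663))*i and contributes nothing to the residue; only the rational part matters.
The factor ω**2 + 11*ω/7 + 4 splits as (ω - a)(ω - a') with a = (-11/14) + ((1/14)*sqrt(663))*i, a' = (-11/14) - ((1/14)*sqrt(663))*i. At the order-2 pole a set g(ω) = (ω - a)^2*(rational part) = [13/6] / (ω - a')^2.
Order-2 pole: residue = g'(a); g'((-11/14) + ((1/14)*sqrt(663))*i) = -((343/101439)*sqrt(663))*i, so the residue is -((343/101439)*sqrt(663))*i.
List the singular points by increasing real part (a conjugate pair: the negative imaginary part first).


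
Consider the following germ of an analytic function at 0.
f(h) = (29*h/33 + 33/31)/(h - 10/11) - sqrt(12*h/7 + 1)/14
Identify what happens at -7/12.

The point is an algebraic (square-root) branch point.

The term (-1/14)*sqrt(1 - h/(-7/12)) has argument 1 - -7/12/(-7/12) = 0 at -7/12: a square-root (algebraic, two-sheeted) branch point; the remaining terms are analytic or single-valued there.


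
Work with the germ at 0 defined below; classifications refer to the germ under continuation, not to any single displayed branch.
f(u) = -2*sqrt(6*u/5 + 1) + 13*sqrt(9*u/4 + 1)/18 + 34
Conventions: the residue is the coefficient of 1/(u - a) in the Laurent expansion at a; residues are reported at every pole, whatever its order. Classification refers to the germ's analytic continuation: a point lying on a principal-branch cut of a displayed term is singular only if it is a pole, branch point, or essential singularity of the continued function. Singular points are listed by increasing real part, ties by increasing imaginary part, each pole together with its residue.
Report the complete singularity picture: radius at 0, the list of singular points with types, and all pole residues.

Radius of convergence at 0: 4/9.
At -5/6: an algebraic (square-root) branch point.
At -4/9: an algebraic (square-root) branch point.

Branch term (13/18)*sqrt(1 - u/(-4/9)): its argument vanishes at u = -4/9, a square-root branch point, modulus 4/9.
Branch term (-2)*sqrt(1 - u/(-5/6)): its argument vanishes at u = -5/6, a square-root branch point, modulus 5/6.
The radius of convergence is the smallest modulus among the singular points: 4/9.
List the singular points by increasing real part (a conjugate pair: the negative imaginary part first).


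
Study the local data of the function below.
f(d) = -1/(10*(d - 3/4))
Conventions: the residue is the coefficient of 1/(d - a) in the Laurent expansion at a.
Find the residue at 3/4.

The residue is -1/10.

At the order-1 pole 3/4 set g(d) = (d - (3/4))*f(d) = -1/10.
Simple pole: residue = g(a) at a = 3/4, which is -1/10.


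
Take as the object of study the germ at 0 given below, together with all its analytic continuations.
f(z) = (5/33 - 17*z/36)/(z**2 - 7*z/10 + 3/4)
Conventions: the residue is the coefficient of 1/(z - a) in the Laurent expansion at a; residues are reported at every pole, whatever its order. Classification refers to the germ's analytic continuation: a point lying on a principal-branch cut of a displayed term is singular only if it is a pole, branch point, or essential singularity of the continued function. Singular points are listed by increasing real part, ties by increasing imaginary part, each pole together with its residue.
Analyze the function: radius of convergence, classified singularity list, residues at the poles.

Radius of convergence at 0: (1/2)*sqrt(3).
At (7/20) - ((1/20)*sqrt(251))*i: a pole of order 1; residue (-17/72) - ((109/198792)*sqrt(251))*i.
At (7/20) + ((1/20)*sqrt(251))*i: a pole of order 1; residue (-17/72) + ((109/198792)*sqrt(251))*i.

Denominator factor (z**2 - 7*z/10 + 3/4): discriminant -251/100, complex-conjugate roots (7/20) + ((1/20)*sqrt(251))*i and (7/20) - ((1/20)*sqrt(251))*i; poles of order 1, moduli (1/2)*sqrt(3) and (1/2)*sqrt(3).
The radius of convergence is the smallest modulus among the singular points: (1/2)*sqrt(3).
The factor z**2 - 7*z/10 + 3/4 splits as (z - a)(z - a') with a = (7/20) - ((1/20)*sqrt(251))*i, a' = (7/20) + ((1/20)*sqrt(251))*i. At the order-1 pole a set g(z) = (z - a)*f(z) = [5/33 - 17*z/36] / (z - a').
Simple pole: residue = g(a) at a = (7/20) - ((1/20)*sqrt(251))*i, which is (-17/72) - ((109/198792)*sqrt(251))*i.
The factor z**2 - 7*z/10 + 3/4 splits as (z - a)(z - a') with a = (7/20) + ((1/20)*sqrt(251))*i, a' = (7/20) - ((1/20)*sqrt(251))*i. At the order-1 pole a set g(z) = (z - a)*f(z) = [5/33 - 17*z/36] / (z - a').
Simple pole: residue = g(a) at a = (7/20) + ((1/20)*sqrt(251))*i, which is (-17/72) + ((109/198792)*sqrt(251))*i.
List the singular points by increasing real part (a conjugate pair: the negative imaginary part first).


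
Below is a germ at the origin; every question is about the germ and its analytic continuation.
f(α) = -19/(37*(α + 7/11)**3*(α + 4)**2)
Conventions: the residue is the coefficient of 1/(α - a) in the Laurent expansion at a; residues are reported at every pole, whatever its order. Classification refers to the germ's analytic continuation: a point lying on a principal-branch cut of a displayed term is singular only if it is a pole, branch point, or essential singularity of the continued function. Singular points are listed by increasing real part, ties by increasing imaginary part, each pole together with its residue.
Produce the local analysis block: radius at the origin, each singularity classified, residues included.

Denominator factor (α + 7/11)^3: pole of order 3 at -7/11, modulus 7/11.
Denominator factor (α + 4)^2: pole of order 2 at -4, modulus 4.
The radius of convergence is the smallest modulus among the singular points: 7/11.
At the order-2 pole -4 set g(α) = (α - (-4))^2*f(α) = -19/(37*(α + 7/11)**3).
Order-2 pole: residue = g'(a); g'(-4) = 834537/69343957, so the residue is 834537/69343957.
At the order-3 pole -7/11 set g(α) = (α - (-7/11))^3*f(α) = -19/(37*(α + 4)**2).
Order-3 pole: residue = g''(a)/2; g''(-7/11) = -1669074/69343957, so the residue is -834537/69343957.
List the singular points by increasing real part (a conjugate pair: the negative imaginary part first).

Radius of convergence at 0: 7/11.
At -4: a pole of order 2; residue 834537/69343957.
At -7/11: a pole of order 3; residue -834537/69343957.


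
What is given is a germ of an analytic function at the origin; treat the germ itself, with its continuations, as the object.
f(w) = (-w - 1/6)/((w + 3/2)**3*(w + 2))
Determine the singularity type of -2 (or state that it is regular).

The point is a pole of order 1.

The denominator factor w + 2 vanishes at -2 and appears to the power 1; the numerator there equals 11/6, nonzero, and no other factor vanishes.
Hence a pole whose order is the multiplicity, 1.


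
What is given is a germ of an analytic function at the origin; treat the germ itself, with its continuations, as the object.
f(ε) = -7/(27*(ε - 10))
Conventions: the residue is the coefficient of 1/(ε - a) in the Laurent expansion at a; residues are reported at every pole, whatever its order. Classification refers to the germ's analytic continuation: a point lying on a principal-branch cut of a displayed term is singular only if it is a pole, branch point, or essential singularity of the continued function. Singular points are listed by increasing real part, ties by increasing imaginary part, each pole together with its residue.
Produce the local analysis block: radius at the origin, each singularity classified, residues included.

Denominator factor (ε - 10): pole of order 1 at 10, modulus 10.
The radius of convergence is the smallest modulus among the singular points: 10.
At the order-1 pole 10 set g(ε) = (ε - (10))*f(ε) = -7/27.
Simple pole: residue = g(a) at a = 10, which is -7/27.

Radius of convergence at 0: 10.
At 10: a pole of order 1; residue -7/27.


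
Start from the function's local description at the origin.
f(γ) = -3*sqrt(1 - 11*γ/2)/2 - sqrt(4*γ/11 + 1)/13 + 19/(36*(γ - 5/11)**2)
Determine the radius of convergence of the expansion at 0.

The radius of convergence is 2/11.

Denominator factor (γ - 5/11)^2: pole of order 2 at 5/11, modulus 5/11.
Branch term (-1/13)*sqrt(1 - γ/(-11/4)): its argument vanishes at γ = -11/4, a square-root branch point, modulus 11/4.
Branch term (-3/2)*sqrt(1 - γ/(2/11)): its argument vanishes at γ = 2/11, a square-root branch point, modulus 2/11.
The radius of convergence is the smallest modulus among the singular points: 2/11.


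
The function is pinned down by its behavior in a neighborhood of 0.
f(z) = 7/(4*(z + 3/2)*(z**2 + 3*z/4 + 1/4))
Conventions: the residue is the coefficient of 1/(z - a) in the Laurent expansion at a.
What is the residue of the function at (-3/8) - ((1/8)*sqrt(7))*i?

The factor z**2 + 3*z/4 + 1/4 splits as (z - a)(z - a') with a = (-3/8) - ((1/8)*sqrt(7))*i, a' = (-3/8) + ((1/8)*sqrt(7))*i. At the order-1 pole a set g(z) = (z - a)*f(z) = [7/(4*(z + 3/2))] / (z - a').
Simple pole: residue = g(a) at a = (-3/8) - ((1/8)*sqrt(7))*i, which is (-7/11) + ((9/11)*sqrt(7))*i.

The residue is (-7/11) + ((9/11)*sqrt(7))*i.


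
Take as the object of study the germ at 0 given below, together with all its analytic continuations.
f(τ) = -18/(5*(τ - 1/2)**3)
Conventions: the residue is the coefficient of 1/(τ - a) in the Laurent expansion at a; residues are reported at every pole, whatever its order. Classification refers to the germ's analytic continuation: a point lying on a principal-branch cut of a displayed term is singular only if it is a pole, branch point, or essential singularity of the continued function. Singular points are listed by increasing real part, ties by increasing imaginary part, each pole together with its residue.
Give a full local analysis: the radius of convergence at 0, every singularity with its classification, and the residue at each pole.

Denominator factor (τ - 1/2)^3: pole of order 3 at 1/2, modulus 1/2.
The radius of convergence is the smallest modulus among the singular points: 1/2.
At the order-3 pole 1/2 set g(τ) = (τ - (1/2))^3*f(τ) = -18/5.
Order-3 pole: residue = g''(a)/2; g''(1/2) = 0, so the residue is 0.

Radius of convergence at 0: 1/2.
At 1/2: a pole of order 3; residue 0.


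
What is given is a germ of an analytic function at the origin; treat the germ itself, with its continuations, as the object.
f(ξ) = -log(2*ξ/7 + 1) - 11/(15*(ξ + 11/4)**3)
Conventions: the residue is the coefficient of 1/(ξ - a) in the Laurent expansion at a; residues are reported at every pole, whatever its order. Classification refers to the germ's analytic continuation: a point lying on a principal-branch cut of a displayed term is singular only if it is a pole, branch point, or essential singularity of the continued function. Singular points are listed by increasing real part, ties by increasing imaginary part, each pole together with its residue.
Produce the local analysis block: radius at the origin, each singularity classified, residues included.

Radius of convergence at 0: 11/4.
At -7/2: a logarithmic branch point.
At -11/4: a pole of order 3; residue 0.

Denominator factor (ξ + 11/4)^3: pole of order 3 at -11/4, modulus 11/4.
Branch term (-1)*log(1 - ξ/(-7/2)): its argument vanishes at ξ = -7/2, a logarithmic branch point, modulus 7/2.
The radius of convergence is the smallest modulus among the singular points: 11/4.
The branch term is analytic at -11/4 and contributes nothing to the residue; only the rational part matters.
At the order-3 pole -11/4 set g(ξ) = (ξ - (-11/4))^3*(rational part) = -11/15.
Order-3 pole: residue = g''(a)/2; g''(-11/4) = 0, so the residue is 0.
List the singular points by increasing real part (a conjugate pair: the negative imaginary part first).


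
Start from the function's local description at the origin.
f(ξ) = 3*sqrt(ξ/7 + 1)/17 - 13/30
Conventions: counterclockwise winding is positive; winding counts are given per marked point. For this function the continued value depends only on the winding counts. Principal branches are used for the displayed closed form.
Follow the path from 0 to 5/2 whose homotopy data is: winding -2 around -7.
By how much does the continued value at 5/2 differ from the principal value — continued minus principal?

Continued minus principal equals 0.

The rational part is single-valued and drops out of the difference; each branch term changes only by its own monodromy.
(3/17)*sqrt(1 - ξ/(-7)): winding -2 is even, the square root returns to the same sheet, contribution 0.
Summing the contributions at ξ = 5/2 gives 0.


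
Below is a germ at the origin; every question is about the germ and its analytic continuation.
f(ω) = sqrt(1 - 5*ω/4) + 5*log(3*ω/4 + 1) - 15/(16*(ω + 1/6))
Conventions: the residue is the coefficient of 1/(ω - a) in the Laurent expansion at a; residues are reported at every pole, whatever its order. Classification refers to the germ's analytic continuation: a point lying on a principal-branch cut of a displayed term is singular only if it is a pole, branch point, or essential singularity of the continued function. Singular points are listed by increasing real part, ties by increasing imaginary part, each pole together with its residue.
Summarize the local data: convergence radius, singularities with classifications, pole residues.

Denominator factor (ω + 1/6): pole of order 1 at -1/6, modulus 1/6.
Branch term (1)*sqrt(1 - ω/(4/5)): its argument vanishes at ω = 4/5, a square-root branch point, modulus 4/5.
Branch term (5)*log(1 - ω/(-4/3)): its argument vanishes at ω = -4/3, a logarithmic branch point, modulus 4/3.
The radius of convergence is the smallest modulus among the singular points: 1/6.
The branch terms are analytic at -1/6 and contribute nothing to the residue; only the rational part matters.
At the order-1 pole -1/6 set g(ω) = (ω - (-1/6))*(rational part) = -15/16.
Simple pole: residue = g(a) at a = -1/6, which is -15/16.
List the singular points by increasing real part (a conjugate pair: the negative imaginary part first).

Radius of convergence at 0: 1/6.
At -4/3: a logarithmic branch point.
At -1/6: a pole of order 1; residue -15/16.
At 4/5: an algebraic (square-root) branch point.


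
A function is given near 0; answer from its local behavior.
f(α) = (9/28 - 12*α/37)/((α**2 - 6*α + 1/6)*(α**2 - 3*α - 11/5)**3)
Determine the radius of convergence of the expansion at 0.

Denominator factor (α**2 - 6*α + 1/6): discriminant 106/3, real irrational roots 3 + (1/6)*sqrt(318) and 3 - (1/6)*sqrt(318); poles of order 1, moduli 3 + (1/6)*sqrt(318) and 3 - (1/6)*sqrt(318).
Denominator factor (α**2 - 3*α - 11/5)^3: discriminant 89/5, real irrational roots 3/2 + (1/10)*sqrt(445) and 3/2 - (1/10)*sqrt(445); poles of order 3, moduli 3/2 + (1/10)*sqrt(445) and -3/2 + (1/10)*sqrt(445).
The radius of convergence is the smallest modulus among the singular points: 3 - (1/6)*sqrt(318).

The radius of convergence is 3 - (1/6)*sqrt(318).


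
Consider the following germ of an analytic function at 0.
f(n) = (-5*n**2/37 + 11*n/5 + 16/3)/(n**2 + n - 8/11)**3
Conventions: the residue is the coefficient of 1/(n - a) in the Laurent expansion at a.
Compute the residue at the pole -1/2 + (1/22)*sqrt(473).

The residue is (569954/14708795)*sqrt(473).

The factor n**2 + n - 8/11 splits as (n - a)(n - a') with a = -1/2 + (1/22)*sqrt(473), a' = -1/2 - (1/22)*sqrt(473). At the order-3 pole a set g(n) = (n - a)^3*f(n) = [-5*n**2/37 + 11*n/5 + 16/3] / (n - a')^3.
Order-3 pole: residue = g''(a)/2; g''(-1/2 + (1/22)*sqrt(473)) = (1139908/14708795)*sqrt(473), so the residue is (569954/14708795)*sqrt(473).


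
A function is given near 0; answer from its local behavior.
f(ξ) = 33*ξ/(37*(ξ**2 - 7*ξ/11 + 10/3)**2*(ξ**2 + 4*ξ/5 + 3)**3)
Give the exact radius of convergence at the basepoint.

Denominator factor (ξ**2 - 7*ξ/11 + 10/3)^2: discriminant -4693/363, complex-conjugate roots (7/22) + ((19/66)*sqrt(39))*i and (7/22) - ((19/66)*sqrt(39))*i; poles of order 2, moduli (1/3)*sqrt(30) and (1/3)*sqrt(30).
Denominator factor (ξ**2 + 4*ξ/5 + 3)^3: discriminant -284/25, complex-conjugate roots (-2/5) + ((1/5)*sqrt(71))*i and (-2/5) - ((1/5)*sqrt(71))*i; poles of order 3, moduli sqrt(3) and sqrt(3).
The radius of convergence is the smallest modulus among the singular points: sqrt(3).

The radius of convergence is sqrt(3).


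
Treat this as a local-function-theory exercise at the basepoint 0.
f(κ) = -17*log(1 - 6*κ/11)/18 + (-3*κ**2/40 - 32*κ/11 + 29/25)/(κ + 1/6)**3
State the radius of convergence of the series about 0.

Denominator factor (κ + 1/6)^3: pole of order 3 at -1/6, modulus 1/6.
Branch term (-17/18)*log(1 - κ/(11/6)): its argument vanishes at κ = 11/6, a logarithmic branch point, modulus 11/6.
The radius of convergence is the smallest modulus among the singular points: 1/6.

The radius of convergence is 1/6.


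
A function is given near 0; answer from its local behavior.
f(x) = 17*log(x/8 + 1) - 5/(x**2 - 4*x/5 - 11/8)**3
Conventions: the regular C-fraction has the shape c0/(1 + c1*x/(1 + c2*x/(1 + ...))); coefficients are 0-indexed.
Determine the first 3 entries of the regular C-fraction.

The regular C-fraction coefficients are [2560/1331, 144319/225280, 189476397183/32512184320].

Taylor coefficients (expand at 0): a_0 = 2560/1331, a_1 = -144319/117128, a_2 = 821501449/103072640.
c0 = a_0 = 2560/1331. Peel one level at a time: if S = 1 + c*x/S' with S'(0) = 1, then c is the x-coefficient of S and S' = c*x/(S - 1).
S_1 = c0/f = 1 + (144319/225280)*x + (-189476397183/50751078400)*x^2 + ...; c1 = 144319/225280.
S_2 = c1*x/(S_1 - 1) = 1 + (189476397183/32512184320)*x + ...; c2 = 189476397183/32512184320.


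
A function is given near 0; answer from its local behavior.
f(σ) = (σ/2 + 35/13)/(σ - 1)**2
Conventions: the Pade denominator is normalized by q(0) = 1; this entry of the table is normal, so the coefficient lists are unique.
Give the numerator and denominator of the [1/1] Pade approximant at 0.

The Pade approximant has numerator coefficients [35/13, 6889/3978]; denominator coefficients [1, -236/153].

Taylor coefficients needed (expand at 0): a_0 = 35/13, a_1 = 153/26, a_2 = 118/13.
Write the denominator as Q(σ) = 1 + q1*σ. Requiring Q*f - P = O(σ^3) with deg P <= 1 kills the coefficients of σ^2..σ^2 in Q*f:
  σ^2: a_2 + q1*a_1 = 0, i.e. 118/13 + (153/26)*q1 = 0.
Solving this linear system: q1 = -236/153.
The numerator is Q*f truncated at degree 1: P0 = a_0 = 35/13; P1 = a_1 + q1*a_0 = 6889/3978.


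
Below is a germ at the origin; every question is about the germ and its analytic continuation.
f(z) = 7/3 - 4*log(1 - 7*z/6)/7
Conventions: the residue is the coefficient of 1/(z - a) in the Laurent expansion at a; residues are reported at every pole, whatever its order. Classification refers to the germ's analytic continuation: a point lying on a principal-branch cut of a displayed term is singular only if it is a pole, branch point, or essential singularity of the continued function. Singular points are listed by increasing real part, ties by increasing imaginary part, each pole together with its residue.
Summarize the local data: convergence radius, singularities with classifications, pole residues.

Radius of convergence at 0: 6/7.
At 6/7: a logarithmic branch point.

Branch term (-4/7)*log(1 - z/(6/7)): its argument vanishes at z = 6/7, a logarithmic branch point, modulus 6/7.
The radius of convergence is the smallest modulus among the singular points: 6/7.


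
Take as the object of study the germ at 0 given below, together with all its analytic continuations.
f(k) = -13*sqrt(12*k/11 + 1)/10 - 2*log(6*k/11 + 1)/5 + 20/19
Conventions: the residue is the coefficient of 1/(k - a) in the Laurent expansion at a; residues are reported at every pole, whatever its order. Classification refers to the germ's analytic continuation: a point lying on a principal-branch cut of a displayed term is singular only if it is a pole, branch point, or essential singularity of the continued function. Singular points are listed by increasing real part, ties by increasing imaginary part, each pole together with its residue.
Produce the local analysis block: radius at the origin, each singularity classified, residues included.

Branch term (-2/5)*log(1 - k/(-11/6)): its argument vanishes at k = -11/6, a logarithmic branch point, modulus 11/6.
Branch term (-13/10)*sqrt(1 - k/(-11/12)): its argument vanishes at k = -11/12, a square-root branch point, modulus 11/12.
The radius of convergence is the smallest modulus among the singular points: 11/12.
List the singular points by increasing real part (a conjugate pair: the negative imaginary part first).

Radius of convergence at 0: 11/12.
At -11/6: a logarithmic branch point.
At -11/12: an algebraic (square-root) branch point.


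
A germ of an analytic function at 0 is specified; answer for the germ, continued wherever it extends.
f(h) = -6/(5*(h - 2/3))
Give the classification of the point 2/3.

The point is a pole of order 1.

The denominator factor h - 2/3 vanishes at 2/3 and appears to the power 1; the numerator there equals -6/5, nonzero, and no other factor vanishes.
Hence a pole whose order is the multiplicity, 1.


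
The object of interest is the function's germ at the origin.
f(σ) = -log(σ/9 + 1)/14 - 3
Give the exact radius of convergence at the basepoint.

The radius of convergence is 9.

Branch term (-1/14)*log(1 - σ/(-9)): its argument vanishes at σ = -9, a logarithmic branch point, modulus 9.
The radius of convergence is the smallest modulus among the singular points: 9.


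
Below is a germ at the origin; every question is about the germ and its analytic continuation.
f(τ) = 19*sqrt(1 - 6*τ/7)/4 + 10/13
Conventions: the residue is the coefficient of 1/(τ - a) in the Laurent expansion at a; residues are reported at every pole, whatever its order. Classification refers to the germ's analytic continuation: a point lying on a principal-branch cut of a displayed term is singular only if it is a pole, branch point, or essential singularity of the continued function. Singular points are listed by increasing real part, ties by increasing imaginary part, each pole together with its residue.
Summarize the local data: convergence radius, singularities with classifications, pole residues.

Radius of convergence at 0: 7/6.
At 7/6: an algebraic (square-root) branch point.

Branch term (19/4)*sqrt(1 - τ/(7/6)): its argument vanishes at τ = 7/6, a square-root branch point, modulus 7/6.
The radius of convergence is the smallest modulus among the singular points: 7/6.


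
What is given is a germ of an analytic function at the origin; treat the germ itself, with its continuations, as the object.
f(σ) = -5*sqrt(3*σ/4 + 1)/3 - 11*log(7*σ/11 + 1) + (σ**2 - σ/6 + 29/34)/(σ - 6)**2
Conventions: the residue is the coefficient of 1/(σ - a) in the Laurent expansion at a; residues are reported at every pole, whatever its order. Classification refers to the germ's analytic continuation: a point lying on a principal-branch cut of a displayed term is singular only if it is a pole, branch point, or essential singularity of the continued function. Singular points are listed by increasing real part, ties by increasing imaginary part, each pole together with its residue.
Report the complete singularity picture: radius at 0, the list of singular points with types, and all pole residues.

Radius of convergence at 0: 4/3.
At -11/7: a logarithmic branch point.
At -4/3: an algebraic (square-root) branch point.
At 6: a pole of order 2; residue 71/6.

Denominator factor (σ - 6)^2: pole of order 2 at 6, modulus 6.
Branch term (-5/3)*sqrt(1 - σ/(-4/3)): its argument vanishes at σ = -4/3, a square-root branch point, modulus 4/3.
Branch term (-11)*log(1 - σ/(-11/7)): its argument vanishes at σ = -11/7, a logarithmic branch point, modulus 11/7.
The radius of convergence is the smallest modulus among the singular points: 4/3.
The branch terms are analytic at 6 and contribute nothing to the residue; only the rational part matters.
At the order-2 pole 6 set g(σ) = (σ - (6))^2*(rational part) = σ**2 - σ/6 + 29/34.
Order-2 pole: residue = g'(a); g'(6) = 71/6, so the residue is 71/6.
List the singular points by increasing real part (a conjugate pair: the negative imaginary part first).


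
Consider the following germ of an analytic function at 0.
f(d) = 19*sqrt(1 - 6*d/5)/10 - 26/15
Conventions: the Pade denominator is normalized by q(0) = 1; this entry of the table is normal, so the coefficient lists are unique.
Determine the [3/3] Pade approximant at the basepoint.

The Pade approximant has numerator coefficients [1/6, -139/100, 729/500, -3123/10000]; denominator coefficients [1, -3/2, 27/50, -27/1000].

Taylor coefficients needed (expand at 0): a_0 = 1/6, a_1 = -57/50, a_2 = -171/500, a_3 = -513/2500, a_4 = -1539/10000, a_5 = -32319/250000, a_6 = -290871/2500000.
Write the denominator as Q(d) = 1 + q1*d + q2*d^2 + q3*d^3. Requiring Q*f - P = O(d^7) with deg P <= 3 kills the coefficients of d^4..d^6 in Q*f:
  d^4: a_4 + q1*a_3 + q2*a_2 + q3*a_1 = 0, i.e. -1539/10000 + (-513/2500)*q1 + (-171/500)*q2 + (-57/50)*q3 = 0.
  d^5: a_5 + q1*a_4 + q2*a_3 + q3*a_2 = 0, i.e. -32319/250000 + (-1539/10000)*q1 + (-513/2500)*q2 + (-171/500)*q3 = 0.
  d^6: a_6 + q1*a_5 + q2*a_4 + q3*a_3 = 0, i.e. -290871/2500000 + (-32319/250000)*q1 + (-1539/10000)*q2 + (-513/2500)*q3 = 0.
Solving this linear system: q1 = -3/2, q2 = 27/50, q3 = -27/1000.
The numerator is Q*f truncated at degree 3: P0 = a_0 = 1/6; P1 = a_1 + q1*a_0 = -139/100; P2 = a_2 + q1*a_1 + q2*a_0 = 729/500; P3 = a_3 + q1*a_2 + q2*a_1 + q3*a_0 = -3123/10000.


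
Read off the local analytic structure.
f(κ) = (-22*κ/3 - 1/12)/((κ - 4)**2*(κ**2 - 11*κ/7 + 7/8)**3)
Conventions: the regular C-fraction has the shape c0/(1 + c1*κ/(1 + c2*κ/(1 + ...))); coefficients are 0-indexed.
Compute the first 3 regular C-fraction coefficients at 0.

Taylor coefficients (expand at 0): a_0 = -8/1029, a_1 = -12268/16807, a_2 = -20626595/4941258.
c0 = a_0 = -8/1029. Peel one level at a time: if S = 1 + c*κ/S' with S'(0) = 1, then c is the κ-coefficient of S and S' = c*κ/(S - 1).
S_1 = c0/f = 1 + (-9201/98)*κ + (318007009/38416)*κ^2 + ...; c1 = -9201/98.
S_2 = c1*κ/(S_1 - 1) = 1 + (318007009/3606792)*κ + ...; c2 = 318007009/3606792.

The regular C-fraction coefficients are [-8/1029, -9201/98, 318007009/3606792].


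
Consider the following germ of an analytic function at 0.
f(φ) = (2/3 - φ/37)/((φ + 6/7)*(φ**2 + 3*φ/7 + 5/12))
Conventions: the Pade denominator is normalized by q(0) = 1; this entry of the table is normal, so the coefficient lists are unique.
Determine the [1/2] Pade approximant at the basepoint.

The Pade approximant has numerator coefficients [28/15, -146418986/98144535]; denominator coefficients [1, 53347837/37135770, 1009970/530511].

Taylor coefficients needed (expand at 0): a_0 = 28/15, a_1 = -34744/8325, a_2 = 2134372/874125, a_3 = 11008022/2480625.
Write the denominator as Q(φ) = 1 + q1*φ + q2*φ^2. Requiring Q*f - P = O(φ^4) with deg P <= 1 kills the coefficients of φ^2..φ^3 in Q*f:
  φ^2: a_2 + q1*a_1 + q2*a_0 = 0, i.e. 2134372/874125 + (-34744/8325)*q1 + (28/15)*q2 = 0.
  φ^3: a_3 + q1*a_2 + q2*a_1 = 0, i.e. 11008022/2480625 + (2134372/874125)*q1 + (-34744/8325)*q2 = 0.
Solving this linear system: q1 = 53347837/37135770, q2 = 1009970/530511.
The numerator is Q*f truncated at degree 1: P0 = a_0 = 28/15; P1 = a_1 + q1*a_0 = -146418986/98144535.


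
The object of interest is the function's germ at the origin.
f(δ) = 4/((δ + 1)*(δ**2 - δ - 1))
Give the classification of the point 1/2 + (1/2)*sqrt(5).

The point is a pole of order 1.

The denominator factor δ**2 - δ - 1 vanishes at 1/2 + (1/2)*sqrt(5) and appears to the power 1; the numerator there equals 4, nonzero, and no other factor vanishes.
Hence a pole whose order is the multiplicity, 1.


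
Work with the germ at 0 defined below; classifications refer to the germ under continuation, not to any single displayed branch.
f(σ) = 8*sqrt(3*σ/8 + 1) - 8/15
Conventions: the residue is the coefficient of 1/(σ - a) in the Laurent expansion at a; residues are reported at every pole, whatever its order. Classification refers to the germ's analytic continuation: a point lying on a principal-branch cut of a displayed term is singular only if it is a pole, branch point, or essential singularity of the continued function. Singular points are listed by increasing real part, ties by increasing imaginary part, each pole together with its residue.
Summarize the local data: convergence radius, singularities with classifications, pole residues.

Branch term (8)*sqrt(1 - σ/(-8/3)): its argument vanishes at σ = -8/3, a square-root branch point, modulus 8/3.
The radius of convergence is the smallest modulus among the singular points: 8/3.

Radius of convergence at 0: 8/3.
At -8/3: an algebraic (square-root) branch point.


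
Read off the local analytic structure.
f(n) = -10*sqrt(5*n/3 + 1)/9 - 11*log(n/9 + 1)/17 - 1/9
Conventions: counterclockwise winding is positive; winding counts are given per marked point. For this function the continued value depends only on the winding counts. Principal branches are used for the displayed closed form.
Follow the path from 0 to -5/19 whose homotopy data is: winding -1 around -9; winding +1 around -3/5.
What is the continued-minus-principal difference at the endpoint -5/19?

Continued minus principal equals ((80/513)*sqrt(114)) + ((22/17)*pi)*i.

The rational part is single-valued and drops out of the difference; each branch term changes only by its own monodromy.
(-10/9)*sqrt(1 - n/(-3/5)): winding +1 is odd, the square root flips sign, contributing -2*(-10/9)*sqrt(1 - (-5/19)/(-3/5)) = -2*(-10/9)*sqrt(32/57) = (80/513)*sqrt(114).
(-11/17)*log(1 - n/(-9)): each positive loop around -9 adds 2*pi*i to the log, so winding -1 contributes (-11/17)*(-1)*2*pi*i = (22/17)*pi*i.
Summing the contributions at n = -5/19 gives ((80/513)*sqrt(114)) + ((22/17)*pi)*i.


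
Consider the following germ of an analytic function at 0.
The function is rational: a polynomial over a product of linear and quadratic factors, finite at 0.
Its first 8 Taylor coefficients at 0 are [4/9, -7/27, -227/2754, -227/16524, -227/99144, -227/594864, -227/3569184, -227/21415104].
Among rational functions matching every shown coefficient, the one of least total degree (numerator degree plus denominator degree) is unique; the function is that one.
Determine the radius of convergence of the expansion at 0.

No rational of total degree below 3 reproduces all 8 coefficients; solving the [2/1] Pade equations on them gives f(ζ) = (4*ζ**2/17 + 2*ζ - 8/3)/(ζ - 6), whose expansion matches every shown term.
Denominator factor (ζ - 6): pole of order 1 at 6, modulus 6.
The radius of convergence is the smallest modulus among the singular points: 6.

The radius of convergence is 6.


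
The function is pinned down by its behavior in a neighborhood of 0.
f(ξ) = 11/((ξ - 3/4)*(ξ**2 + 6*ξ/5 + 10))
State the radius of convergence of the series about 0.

Denominator factor (ξ**2 + 6*ξ/5 + 10): discriminant -964/25, complex-conjugate roots (-3/5) + ((1/5)*sqrt(241))*i and (-3/5) - ((1/5)*sqrt(241))*i; poles of order 1, moduli sqrt(10) and sqrt(10).
Denominator factor (ξ - 3/4): pole of order 1 at 3/4, modulus 3/4.
The radius of convergence is the smallest modulus among the singular points: 3/4.

The radius of convergence is 3/4.


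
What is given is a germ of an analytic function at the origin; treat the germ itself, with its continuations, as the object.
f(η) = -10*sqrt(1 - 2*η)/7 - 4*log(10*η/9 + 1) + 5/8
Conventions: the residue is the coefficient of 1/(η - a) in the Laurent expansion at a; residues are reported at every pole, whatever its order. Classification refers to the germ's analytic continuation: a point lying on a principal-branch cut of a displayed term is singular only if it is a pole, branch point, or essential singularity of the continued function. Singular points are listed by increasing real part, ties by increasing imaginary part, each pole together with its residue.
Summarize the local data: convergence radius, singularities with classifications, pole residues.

Branch term (-10/7)*sqrt(1 - η/(1/2)): its argument vanishes at η = 1/2, a square-root branch point, modulus 1/2.
Branch term (-4)*log(1 - η/(-9/10)): its argument vanishes at η = -9/10, a logarithmic branch point, modulus 9/10.
The radius of convergence is the smallest modulus among the singular points: 1/2.
List the singular points by increasing real part (a conjugate pair: the negative imaginary part first).

Radius of convergence at 0: 1/2.
At -9/10: a logarithmic branch point.
At 1/2: an algebraic (square-root) branch point.


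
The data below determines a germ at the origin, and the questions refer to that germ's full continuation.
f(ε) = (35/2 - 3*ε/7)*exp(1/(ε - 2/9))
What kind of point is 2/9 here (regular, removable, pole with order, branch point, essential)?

The point is an essential singularity.

The exponent 1/(ε - (2/9)) has a pole at 2/9, so exp(1/(ε - (2/9))) takes every nonzero value near it: an essential singularity (not a pole of any order).


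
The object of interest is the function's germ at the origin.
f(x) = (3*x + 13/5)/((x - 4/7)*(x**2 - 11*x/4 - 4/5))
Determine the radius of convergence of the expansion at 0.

Denominator factor (x - 4/7): pole of order 1 at 4/7, modulus 4/7.
Denominator factor (x**2 - 11*x/4 - 4/5): discriminant 861/80, real irrational roots 11/8 + (1/40)*sqrt(4305) and 11/8 - (1/40)*sqrt(4305); poles of order 1, moduli 11/8 + (1/40)*sqrt(4305) and -11/8 + (1/40)*sqrt(4305).
The radius of convergence is the smallest modulus among the singular points: -11/8 + (1/40)*sqrt(4305).

The radius of convergence is -11/8 + (1/40)*sqrt(4305).


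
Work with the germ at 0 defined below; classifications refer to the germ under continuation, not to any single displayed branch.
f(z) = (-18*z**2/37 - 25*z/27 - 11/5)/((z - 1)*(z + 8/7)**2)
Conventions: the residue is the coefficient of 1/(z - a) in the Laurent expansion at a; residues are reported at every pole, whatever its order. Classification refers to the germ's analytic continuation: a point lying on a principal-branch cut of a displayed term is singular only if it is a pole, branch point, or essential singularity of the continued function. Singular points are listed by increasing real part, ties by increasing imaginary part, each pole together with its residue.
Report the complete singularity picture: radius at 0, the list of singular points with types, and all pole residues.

Denominator factor (z - 1): pole of order 1 at 1, modulus 1.
Denominator factor (z + 8/7)^2: pole of order 2 at -8/7, modulus 8/7.
The radius of convergence is the smallest modulus among the singular points: 1.
At the order-2 pole -8/7 set g(z) = (z - (-8/7))^2*f(z) = (-18*z**2/37 - 25*z/27 - 11/5)/(z - 1).
Order-2 pole: residue = g'(a); g'(-8/7) = 337406/1123875, so the residue is 337406/1123875.
At the order-1 pole 1 set g(z) = (z - (1))*f(z) = (-18*z**2/37 - 25*z/27 - 11/5)/(z + 8/7)**2.
Simple pole: residue = g(a) at a = 1, which is -884156/1123875.
List the singular points by increasing real part (a conjugate pair: the negative imaginary part first).

Radius of convergence at 0: 1.
At -8/7: a pole of order 2; residue 337406/1123875.
At 1: a pole of order 1; residue -884156/1123875.


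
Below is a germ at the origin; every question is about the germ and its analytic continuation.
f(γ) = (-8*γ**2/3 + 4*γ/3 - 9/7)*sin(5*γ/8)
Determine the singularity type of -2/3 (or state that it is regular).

There is no denominator, hence no pole anywhere.
The factor sin(5*γ/8) is entire.
So the germ continues analytically to -2/3.

The point is a regular point.


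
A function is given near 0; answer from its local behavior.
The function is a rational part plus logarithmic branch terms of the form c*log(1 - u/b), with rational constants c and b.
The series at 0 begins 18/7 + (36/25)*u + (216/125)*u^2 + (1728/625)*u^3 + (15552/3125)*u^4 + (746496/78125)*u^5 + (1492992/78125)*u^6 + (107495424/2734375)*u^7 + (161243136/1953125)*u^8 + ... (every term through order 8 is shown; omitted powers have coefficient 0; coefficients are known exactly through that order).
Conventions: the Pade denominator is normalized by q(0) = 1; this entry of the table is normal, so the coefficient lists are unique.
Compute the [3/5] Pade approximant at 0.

Taylor coefficients needed (read off): a_0 = 18/7, a_1 = 36/25, a_2 = 216/125, a_3 = 1728/625, a_4 = 15552/3125, a_5 = 746496/78125, a_6 = 1492992/78125, a_7 = 107495424/2734375, a_8 = 161243136/1953125.
Write the denominator as Q(u) = 1 + q1*u + q2*u^2 + q3*u^3 + q4*u^4 + q5*u^5. Requiring Q*f - P = O(u^9) with deg P <= 3 kills the coefficients of u^4..u^8 in Q*f:
  u^4: a_4 + q1*a_3 + q2*a_2 + q3*a_1 + q4*a_0 = 0, i.e. 15552/3125 + (1728/625)*q1 + (216/125)*q2 + (36/25)*q3 + (18/7)*q4 = 0.
  u^5: a_5 + q1*a_4 + q2*a_3 + q3*a_2 + q4*a_1 + q5*a_0 = 0, i.e. 746496/78125 + (15552/3125)*q1 + (1728/625)*q2 + (216/125)*q3 + (36/25)*q4 + (18/7)*q5 = 0.
  u^6: a_6 + q1*a_5 + q2*a_4 + q3*a_3 + q4*a_2 + q5*a_1 = 0, i.e. 1492992/78125 + (746496/78125)*q1 + (15552/3125)*q2 + (1728/625)*q3 + (216/125)*q4 + (36/25)*q5 = 0.
  u^7: a_7 + q1*a_6 + q2*a_5 + q3*a_4 + q4*a_3 + q5*a_2 = 0, i.e. 107495424/2734375 + (1492992/78125)*q1 + (746496/78125)*q2 + (15552/3125)*q3 + (1728/625)*q4 + (216/125)*q5 = 0.
  u^8: a_8 + q1*a_7 + q2*a_6 + q3*a_5 + q4*a_4 + q5*a_3 = 0, i.e. 161243136/1953125 + (107495424/2734375)*q1 + (1492992/78125)*q2 + (746496/78125)*q3 + (15552/3125)*q4 + (1728/625)*q5 = 0.
Solving this linear system: q1 = -23769/4960, q2 = 63963/8680, q3 = -422631/108500, q4 = 43254/96875, q5 = 1458/484375.
The numerator is Q*f truncated at degree 3: P0 = a_0 = 18/7; P1 = a_1 + q1*a_0 = -944613/86800; P2 = a_2 + q1*a_1 + q2*a_0 = 20926053/1519000; P3 = a_3 + q1*a_2 + q2*a_1 + q3*a_0 = -18687159/3797500.

The Pade approximant has numerator coefficients [18/7, -944613/86800, 20926053/1519000, -18687159/3797500]; denominator coefficients [1, -23769/4960, 63963/8680, -422631/108500, 43254/96875, 1458/484375].
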